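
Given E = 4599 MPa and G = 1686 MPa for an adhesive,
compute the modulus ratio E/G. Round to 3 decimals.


E/G ratio = 4599 / 1686 = 2.728

2.728


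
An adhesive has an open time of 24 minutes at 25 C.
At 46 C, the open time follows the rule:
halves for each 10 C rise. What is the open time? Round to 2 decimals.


Factor = 2^((46-25)/10) = 4.2871
Open time = 24 / 4.2871 = 5.60 min

5.60


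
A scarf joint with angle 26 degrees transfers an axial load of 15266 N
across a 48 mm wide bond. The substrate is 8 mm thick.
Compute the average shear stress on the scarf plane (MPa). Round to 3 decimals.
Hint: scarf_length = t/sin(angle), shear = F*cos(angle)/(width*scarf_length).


scarf_length = 8 / sin(26 deg) = 18.2494 mm
cos(26 deg) = 0.898794
shear stress = 15266 * 0.898794 / (48 * 18.2494)
= 15.664 MPa

15.664


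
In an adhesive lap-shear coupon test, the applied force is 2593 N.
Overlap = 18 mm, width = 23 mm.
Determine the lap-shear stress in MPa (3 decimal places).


stress = F / (overlap * width)
= 2593 / (18 * 23)
= 6.263 MPa

6.263


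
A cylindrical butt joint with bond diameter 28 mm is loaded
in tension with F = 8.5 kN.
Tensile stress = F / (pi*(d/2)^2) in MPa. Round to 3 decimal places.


Area = pi * (28/2)^2 = 615.7522 mm^2
Stress = 8.5*1000 / 615.7522
= 13.804 MPa

13.804


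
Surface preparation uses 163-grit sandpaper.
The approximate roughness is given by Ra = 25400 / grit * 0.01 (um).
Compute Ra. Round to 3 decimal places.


Ra = 25400 / 163 * 0.01
= 254 / 163
= 1.558 um

1.558


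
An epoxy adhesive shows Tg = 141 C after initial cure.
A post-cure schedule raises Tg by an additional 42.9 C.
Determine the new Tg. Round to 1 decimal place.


New Tg = 141 + 42.9
= 183.9 C

183.9


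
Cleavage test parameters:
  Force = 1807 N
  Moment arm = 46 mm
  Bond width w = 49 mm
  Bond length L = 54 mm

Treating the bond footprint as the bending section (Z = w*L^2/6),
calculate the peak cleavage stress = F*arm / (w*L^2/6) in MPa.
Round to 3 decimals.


M = 1807 * 46 = 83122 N*mm
Z = 49 * 54^2 / 6 = 142884 / 6 mm^3
sigma = M / Z = 6 * 83122 / 142884 = 498732 / 142884
= 3.490 MPa

3.490


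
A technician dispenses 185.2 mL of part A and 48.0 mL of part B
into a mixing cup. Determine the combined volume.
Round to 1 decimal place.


Combined volume = 185.2 + 48.0
= 233.2 mL

233.2


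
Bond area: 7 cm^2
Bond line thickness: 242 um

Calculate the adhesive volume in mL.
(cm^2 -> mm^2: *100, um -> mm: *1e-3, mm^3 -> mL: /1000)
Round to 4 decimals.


V = 7*100 * 242*1e-3 / 1000
= 0.1694 mL

0.1694


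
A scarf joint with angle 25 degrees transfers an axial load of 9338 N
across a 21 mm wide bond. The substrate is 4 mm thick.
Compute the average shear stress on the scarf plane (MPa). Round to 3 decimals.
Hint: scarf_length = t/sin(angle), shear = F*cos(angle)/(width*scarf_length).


scarf_length = 4 / sin(25 deg) = 9.4648 mm
cos(25 deg) = 0.906308
shear stress = 9338 * 0.906308 / (21 * 9.4648)
= 42.579 MPa

42.579


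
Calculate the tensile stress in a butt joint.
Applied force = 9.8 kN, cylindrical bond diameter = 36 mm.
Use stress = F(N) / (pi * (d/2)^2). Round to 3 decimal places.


A = pi * 18.0^2 = 1017.8760 mm^2
sigma = 9800.0 / 1017.8760 = 9.628 MPa

9.628


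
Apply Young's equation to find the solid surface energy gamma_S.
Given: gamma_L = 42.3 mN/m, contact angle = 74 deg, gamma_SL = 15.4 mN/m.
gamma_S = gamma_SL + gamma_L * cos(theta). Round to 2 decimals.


theta_rad = 74 * pi/180 = 1.291544
gamma_S = 15.4 + 42.3 * cos(1.291544)
= 27.06 mN/m

27.06


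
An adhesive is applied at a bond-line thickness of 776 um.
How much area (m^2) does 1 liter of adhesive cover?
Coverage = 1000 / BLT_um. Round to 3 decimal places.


Coverage = 1000 / 776 = 1.289 m^2

1.289


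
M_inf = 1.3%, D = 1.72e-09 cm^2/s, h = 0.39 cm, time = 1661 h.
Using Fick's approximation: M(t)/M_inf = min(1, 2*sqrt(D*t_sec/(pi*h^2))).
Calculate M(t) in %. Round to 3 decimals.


t = 5979600 s
ratio = min(1, 2*sqrt(1.72e-09*5979600/(pi*0.1521)))
= 0.293421
M(t) = 1.3 * 0.293421 = 0.381%

0.381


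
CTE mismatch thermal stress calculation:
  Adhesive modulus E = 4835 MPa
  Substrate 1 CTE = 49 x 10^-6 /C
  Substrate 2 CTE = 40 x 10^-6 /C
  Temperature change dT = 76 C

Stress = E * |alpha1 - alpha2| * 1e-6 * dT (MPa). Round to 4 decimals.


delta_alpha = |49 - 40| = 9 x 10^-6/C
Stress = 4835 * 9e-6 * 76
= 3.3071 MPa

3.3071


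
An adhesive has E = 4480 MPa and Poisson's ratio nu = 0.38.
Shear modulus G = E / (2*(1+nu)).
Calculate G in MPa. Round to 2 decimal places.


G = 4480 / (2*(1+0.38))
= 4480 / 2.76
= 1623.19 MPa

1623.19


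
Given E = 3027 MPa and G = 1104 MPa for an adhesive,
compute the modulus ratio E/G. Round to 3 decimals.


E/G ratio = 3027 / 1104 = 2.742

2.742


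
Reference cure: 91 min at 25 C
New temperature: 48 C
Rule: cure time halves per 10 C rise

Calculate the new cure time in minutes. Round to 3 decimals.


factor = 2^((48-25)/10) = 4.9246
t_new = 91 / 4.9246 = 18.479 min

18.479


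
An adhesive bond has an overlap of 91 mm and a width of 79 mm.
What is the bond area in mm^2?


Bond area = overlap * width
= 91 * 79
= 7189 mm^2

7189


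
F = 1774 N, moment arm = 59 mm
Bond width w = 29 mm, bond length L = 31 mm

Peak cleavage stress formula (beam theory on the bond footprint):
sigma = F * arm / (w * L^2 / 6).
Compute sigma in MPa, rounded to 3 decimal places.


sigma = (1774 * 59) / (29 * 961 / 6)
= 104666 * 6 / 27869
= 627996 / 27869
= 22.534 MPa

22.534


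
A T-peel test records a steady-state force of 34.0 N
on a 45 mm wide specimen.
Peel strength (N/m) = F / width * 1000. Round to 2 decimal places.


Peel strength = 34.0 / 45 * 1000
= 755.56 N/m

755.56


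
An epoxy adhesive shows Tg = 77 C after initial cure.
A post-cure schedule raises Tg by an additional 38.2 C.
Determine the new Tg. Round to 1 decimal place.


New Tg = 77 + 38.2
= 115.2 C

115.2


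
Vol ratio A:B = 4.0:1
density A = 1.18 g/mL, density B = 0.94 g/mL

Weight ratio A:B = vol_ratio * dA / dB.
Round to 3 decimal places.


Weight ratio = 4.0 * 1.18 / 0.94
= 5.021

5.021


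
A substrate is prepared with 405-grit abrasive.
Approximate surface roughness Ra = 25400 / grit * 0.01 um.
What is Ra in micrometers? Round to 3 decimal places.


Ra = 25400 / 405 * 0.01 = 0.627 um

0.627


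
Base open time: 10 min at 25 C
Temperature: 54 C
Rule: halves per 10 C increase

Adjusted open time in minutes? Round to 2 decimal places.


Acceleration = 2^((54-25)/10) = 7.4643
Open time = 10 / 7.4643 = 1.34 min

1.34


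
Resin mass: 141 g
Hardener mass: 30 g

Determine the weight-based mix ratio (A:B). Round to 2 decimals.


Ratio = 141 / 30 = 4.70

4.70


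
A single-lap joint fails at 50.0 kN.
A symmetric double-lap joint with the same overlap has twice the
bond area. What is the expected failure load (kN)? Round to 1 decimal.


Double-lap load = 2 * 50.0 = 100.0 kN

100.0


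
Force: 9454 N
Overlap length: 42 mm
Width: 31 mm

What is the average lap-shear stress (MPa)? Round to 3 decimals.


Average shear stress = F / (overlap * width)
= 9454 / (42 * 31)
= 7.261 MPa

7.261


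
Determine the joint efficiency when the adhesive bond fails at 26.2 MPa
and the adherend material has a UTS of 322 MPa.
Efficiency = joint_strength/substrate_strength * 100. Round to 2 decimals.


Joint efficiency = 26.2 / 322 * 100
= 8.14%

8.14


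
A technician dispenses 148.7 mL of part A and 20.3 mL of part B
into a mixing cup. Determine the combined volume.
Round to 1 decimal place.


Combined volume = 148.7 + 20.3
= 169.0 mL

169.0


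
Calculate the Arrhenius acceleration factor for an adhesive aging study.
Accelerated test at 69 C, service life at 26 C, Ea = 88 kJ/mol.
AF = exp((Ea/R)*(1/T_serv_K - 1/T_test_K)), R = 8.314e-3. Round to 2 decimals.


T_test = 342.15 K, T_serv = 299.15 K
Ea/R = 88 / 0.008314 = 10584.56
AF = exp(10584.56 * (1/299.15 - 1/342.15))
= 85.34

85.34


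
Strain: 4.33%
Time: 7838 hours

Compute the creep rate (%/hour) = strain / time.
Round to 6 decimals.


Creep rate = 4.33 / 7838
= 0.000552 %/h

0.000552


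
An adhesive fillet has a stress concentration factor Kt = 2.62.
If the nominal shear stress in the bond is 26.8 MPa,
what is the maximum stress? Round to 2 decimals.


Max stress = 26.8 * 2.62 = 70.22 MPa

70.22


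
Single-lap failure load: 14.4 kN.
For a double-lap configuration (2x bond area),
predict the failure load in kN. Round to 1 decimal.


Failure load = 14.4 * 2 = 28.8 kN

28.8


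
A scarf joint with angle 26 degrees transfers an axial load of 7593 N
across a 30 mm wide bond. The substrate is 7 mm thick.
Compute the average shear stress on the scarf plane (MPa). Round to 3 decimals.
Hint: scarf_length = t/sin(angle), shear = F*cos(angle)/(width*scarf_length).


scarf_length = 7 / sin(26 deg) = 15.9682 mm
cos(26 deg) = 0.898794
shear stress = 7593 * 0.898794 / (30 * 15.9682)
= 14.246 MPa

14.246


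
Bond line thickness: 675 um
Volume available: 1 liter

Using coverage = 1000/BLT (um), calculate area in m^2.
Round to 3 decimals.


1 L = 1e6 mm^3, thickness = 675 um = 0.675 mm
Area = 1e6 / 0.675 mm^2 = (1e6 / 0.675) / 1e6 m^2 = 1000 / 675 m^2
= 1.481 m^2

1.481


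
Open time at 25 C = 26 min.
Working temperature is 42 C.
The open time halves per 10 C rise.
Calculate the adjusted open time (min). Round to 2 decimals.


factor = 2^((42 - 25) / 10) = 3.2490
ot = 26 / 3.2490 = 8.00 min

8.00


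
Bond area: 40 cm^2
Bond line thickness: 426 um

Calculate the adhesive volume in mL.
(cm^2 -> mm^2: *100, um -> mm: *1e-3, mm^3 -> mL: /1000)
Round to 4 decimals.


V = 40*100 * 426*1e-3 / 1000
= 1.7040 mL

1.7040


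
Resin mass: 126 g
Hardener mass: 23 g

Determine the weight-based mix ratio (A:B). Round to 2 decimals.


Ratio = 126 / 23 = 5.48

5.48


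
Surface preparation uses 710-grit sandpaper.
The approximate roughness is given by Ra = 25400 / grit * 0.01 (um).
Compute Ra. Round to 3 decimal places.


Ra = 25400 / 710 * 0.01
= 254 / 710
= 0.358 um

0.358


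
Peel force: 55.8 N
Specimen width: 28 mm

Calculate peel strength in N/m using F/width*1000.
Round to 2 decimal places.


Peel strength = 55.8 / 28 * 1000 = 1992.86 N/m

1992.86


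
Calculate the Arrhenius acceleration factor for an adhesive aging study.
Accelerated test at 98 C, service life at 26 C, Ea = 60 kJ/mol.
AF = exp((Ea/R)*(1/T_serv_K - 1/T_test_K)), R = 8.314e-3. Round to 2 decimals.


T_test = 371.15 K, T_serv = 299.15 K
Ea/R = 60 / 0.008314 = 7216.74
AF = exp(7216.74 * (1/299.15 - 1/371.15))
= 107.76

107.76


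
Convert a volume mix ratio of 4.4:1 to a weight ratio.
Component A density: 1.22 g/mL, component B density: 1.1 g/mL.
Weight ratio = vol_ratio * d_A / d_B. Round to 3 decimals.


= 4.4 * 1.22 / 1.1 = 4.880

4.880


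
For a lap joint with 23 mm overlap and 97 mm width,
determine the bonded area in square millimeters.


Area = 23 * 97 = 2231 mm^2

2231


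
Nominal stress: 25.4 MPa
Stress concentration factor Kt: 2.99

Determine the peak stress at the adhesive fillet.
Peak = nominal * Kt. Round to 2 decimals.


Peak stress = 25.4 * 2.99
= 75.95 MPa

75.95


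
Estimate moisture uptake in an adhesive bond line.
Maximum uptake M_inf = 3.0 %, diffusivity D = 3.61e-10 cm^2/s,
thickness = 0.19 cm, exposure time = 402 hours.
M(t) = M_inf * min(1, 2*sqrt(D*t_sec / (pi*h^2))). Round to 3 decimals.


Convert time: 402 h = 1447200 s
ratio = min(1, 2*sqrt(3.61e-10*1447200/(pi*0.19^2)))
= 0.135744
M(t) = 3.0 * 0.135744 = 0.407%

0.407


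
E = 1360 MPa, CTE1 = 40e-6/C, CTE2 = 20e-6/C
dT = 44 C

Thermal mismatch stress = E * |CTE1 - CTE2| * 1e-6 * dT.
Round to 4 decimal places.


= 1360 * 20e-6 * 44
= 1.1968 MPa

1.1968


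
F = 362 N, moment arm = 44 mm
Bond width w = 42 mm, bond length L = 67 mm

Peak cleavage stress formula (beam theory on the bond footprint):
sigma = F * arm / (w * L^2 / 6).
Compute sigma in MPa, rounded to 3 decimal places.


sigma = (362 * 44) / (42 * 4489 / 6)
= 15928 * 6 / 188538
= 95568 / 188538
= 0.507 MPa

0.507


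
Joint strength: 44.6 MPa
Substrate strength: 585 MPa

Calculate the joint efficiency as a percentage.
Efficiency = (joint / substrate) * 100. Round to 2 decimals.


Efficiency = (44.6 / 585) * 100 = 7.62%

7.62


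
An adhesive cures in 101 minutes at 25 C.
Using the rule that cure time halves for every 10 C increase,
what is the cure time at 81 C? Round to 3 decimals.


Factor = 2^((81 - 25) / 10) = 48.5029
Cure time = 101 / 48.5029
= 2.082 minutes

2.082


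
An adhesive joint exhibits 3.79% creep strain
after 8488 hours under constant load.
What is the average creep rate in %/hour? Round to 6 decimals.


Creep rate = strain / time
= 3.79 / 8488
= 0.000447 %/h

0.000447


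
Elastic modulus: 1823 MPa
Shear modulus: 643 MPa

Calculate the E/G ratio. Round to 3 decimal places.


E / G = 1823 / 643 = 2.835

2.835


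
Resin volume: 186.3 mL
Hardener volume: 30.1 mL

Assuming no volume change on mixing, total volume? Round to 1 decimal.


V_total = 186.3 + 30.1 = 216.4 mL

216.4


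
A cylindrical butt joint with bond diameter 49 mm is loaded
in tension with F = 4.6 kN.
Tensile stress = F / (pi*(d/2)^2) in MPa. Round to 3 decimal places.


Area = pi * (49/2)^2 = 1885.7410 mm^2
Stress = 4.6*1000 / 1885.7410
= 2.439 MPa

2.439


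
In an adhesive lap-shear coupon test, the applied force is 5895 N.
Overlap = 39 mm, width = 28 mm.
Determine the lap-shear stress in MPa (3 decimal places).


stress = F / (overlap * width)
= 5895 / (39 * 28)
= 5.398 MPa

5.398


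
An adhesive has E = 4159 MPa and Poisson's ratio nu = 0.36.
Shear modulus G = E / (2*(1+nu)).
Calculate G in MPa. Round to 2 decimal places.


G = 4159 / (2*(1+0.36))
= 4159 / 2.72
= 1529.04 MPa

1529.04


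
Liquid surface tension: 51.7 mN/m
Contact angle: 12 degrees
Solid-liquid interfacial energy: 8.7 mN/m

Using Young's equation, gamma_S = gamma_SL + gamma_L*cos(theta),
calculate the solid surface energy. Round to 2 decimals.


gamma_S = 8.7 + 51.7 * cos(12)
= 59.27 mN/m

59.27


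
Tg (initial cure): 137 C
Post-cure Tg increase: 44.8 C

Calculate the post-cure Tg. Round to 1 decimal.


Post-cure Tg = 137 + 44.8 = 181.8 C

181.8


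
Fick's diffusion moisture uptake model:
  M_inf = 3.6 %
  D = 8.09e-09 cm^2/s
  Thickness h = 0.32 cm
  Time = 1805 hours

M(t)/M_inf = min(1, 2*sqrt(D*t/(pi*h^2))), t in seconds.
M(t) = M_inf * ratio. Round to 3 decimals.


t_sec = 1805 * 3600 = 6498000
ratio = 2*sqrt(8.09e-09*6498000/(pi*0.32^2))
= min(1, 0.808480)
= 0.808480
M(t) = 3.6 * 0.808480 = 2.911 %

2.911


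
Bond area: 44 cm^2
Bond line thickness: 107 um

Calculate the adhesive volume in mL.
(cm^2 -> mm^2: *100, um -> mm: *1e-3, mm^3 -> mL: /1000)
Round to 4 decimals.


V = 44*100 * 107*1e-3 / 1000
= 0.4708 mL

0.4708


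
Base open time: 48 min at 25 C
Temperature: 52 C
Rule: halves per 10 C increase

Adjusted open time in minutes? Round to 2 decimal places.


Acceleration = 2^((52-25)/10) = 6.4980
Open time = 48 / 6.4980 = 7.39 min

7.39


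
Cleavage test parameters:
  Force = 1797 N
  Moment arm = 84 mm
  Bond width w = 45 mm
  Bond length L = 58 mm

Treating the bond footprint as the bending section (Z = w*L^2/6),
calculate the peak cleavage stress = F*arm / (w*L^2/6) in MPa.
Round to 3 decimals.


M = 1797 * 84 = 150948 N*mm
Z = 45 * 58^2 / 6 = 151380 / 6 mm^3
sigma = M / Z = 6 * 150948 / 151380 = 905688 / 151380
= 5.983 MPa

5.983


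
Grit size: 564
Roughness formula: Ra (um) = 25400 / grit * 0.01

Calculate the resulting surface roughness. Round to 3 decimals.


Ra = 25400 / 564 * 0.01
= 0.450 um

0.450


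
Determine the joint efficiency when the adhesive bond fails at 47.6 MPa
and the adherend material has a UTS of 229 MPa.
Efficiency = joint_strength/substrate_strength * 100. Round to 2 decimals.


Joint efficiency = 47.6 / 229 * 100
= 20.79%

20.79


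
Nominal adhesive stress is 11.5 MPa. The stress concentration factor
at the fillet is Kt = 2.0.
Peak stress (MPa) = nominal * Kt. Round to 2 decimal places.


Peak = 11.5 * 2.0 = 23.00 MPa

23.00


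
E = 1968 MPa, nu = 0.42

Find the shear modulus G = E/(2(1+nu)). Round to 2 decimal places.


G = 1968 / (2 * 1.42)
= 692.96 MPa

692.96


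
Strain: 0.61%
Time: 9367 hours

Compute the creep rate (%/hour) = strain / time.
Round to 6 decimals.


Creep rate = 0.61 / 9367
= 0.000065 %/h

0.000065


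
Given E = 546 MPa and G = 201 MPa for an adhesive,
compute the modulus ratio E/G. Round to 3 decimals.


E/G ratio = 546 / 201 = 2.716

2.716


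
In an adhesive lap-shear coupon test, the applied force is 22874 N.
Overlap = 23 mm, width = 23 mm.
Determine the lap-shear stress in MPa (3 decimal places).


stress = F / (overlap * width)
= 22874 / (23 * 23)
= 43.240 MPa

43.240


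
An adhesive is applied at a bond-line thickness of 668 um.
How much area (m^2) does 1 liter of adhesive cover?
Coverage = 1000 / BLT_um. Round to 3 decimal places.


Coverage = 1000 / 668 = 1.497 m^2

1.497


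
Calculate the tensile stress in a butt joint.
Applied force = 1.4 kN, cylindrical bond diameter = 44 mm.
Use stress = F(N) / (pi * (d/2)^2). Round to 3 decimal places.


A = pi * 22.0^2 = 1520.5308 mm^2
sigma = 1400.0 / 1520.5308 = 0.921 MPa

0.921


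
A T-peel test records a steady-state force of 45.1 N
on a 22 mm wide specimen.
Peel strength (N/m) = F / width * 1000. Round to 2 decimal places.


Peel strength = 45.1 / 22 * 1000
= 2050.00 N/m

2050.00


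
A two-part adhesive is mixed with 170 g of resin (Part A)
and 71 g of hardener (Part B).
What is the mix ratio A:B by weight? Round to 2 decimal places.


Mix ratio = mass_A / mass_B
= 170 / 71
= 2.39

2.39


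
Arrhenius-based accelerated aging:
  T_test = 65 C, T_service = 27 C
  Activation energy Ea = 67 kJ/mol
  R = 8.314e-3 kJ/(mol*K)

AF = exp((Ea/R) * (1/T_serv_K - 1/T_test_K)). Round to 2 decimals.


T_test_K = 338.15, T_serv_K = 300.15
AF = exp((67/8.314e-3) * (1/300.15 - 1/338.15))
= 20.43

20.43


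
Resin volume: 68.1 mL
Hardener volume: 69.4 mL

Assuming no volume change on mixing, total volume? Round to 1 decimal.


V_total = 68.1 + 69.4 = 137.5 mL

137.5


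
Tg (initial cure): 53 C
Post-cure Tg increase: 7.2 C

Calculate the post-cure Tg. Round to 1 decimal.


Post-cure Tg = 53 + 7.2 = 60.2 C

60.2


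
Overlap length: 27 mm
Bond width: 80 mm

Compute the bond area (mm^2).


Bond area = 27 * 80 = 2160 mm^2

2160


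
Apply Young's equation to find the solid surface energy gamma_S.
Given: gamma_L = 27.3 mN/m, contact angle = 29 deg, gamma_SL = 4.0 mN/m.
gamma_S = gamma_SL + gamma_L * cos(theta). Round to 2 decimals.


theta_rad = 29 * pi/180 = 0.506145
gamma_S = 4.0 + 27.3 * cos(0.506145)
= 27.88 mN/m

27.88


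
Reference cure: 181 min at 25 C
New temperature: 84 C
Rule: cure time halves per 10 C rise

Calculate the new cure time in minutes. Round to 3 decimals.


factor = 2^((84-25)/10) = 59.7141
t_new = 181 / 59.7141 = 3.031 min

3.031


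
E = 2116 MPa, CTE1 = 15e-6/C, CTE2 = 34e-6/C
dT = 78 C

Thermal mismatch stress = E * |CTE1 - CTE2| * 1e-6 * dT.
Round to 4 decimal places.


= 2116 * 19e-6 * 78
= 3.1359 MPa

3.1359


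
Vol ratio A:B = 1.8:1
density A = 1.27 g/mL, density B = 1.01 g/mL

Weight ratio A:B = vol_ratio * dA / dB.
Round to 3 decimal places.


Weight ratio = 1.8 * 1.27 / 1.01
= 2.263

2.263


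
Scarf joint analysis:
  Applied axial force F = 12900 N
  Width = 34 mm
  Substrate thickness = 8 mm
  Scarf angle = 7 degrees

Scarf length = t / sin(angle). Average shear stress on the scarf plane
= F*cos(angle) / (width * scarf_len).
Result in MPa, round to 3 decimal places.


Scarf length = 8 / sin(7 deg) = 65.6441 mm
cos(7 deg) = 0.992546
Shear = 12900 * 0.992546 / (34 * 65.6441)
= 5.737 MPa

5.737


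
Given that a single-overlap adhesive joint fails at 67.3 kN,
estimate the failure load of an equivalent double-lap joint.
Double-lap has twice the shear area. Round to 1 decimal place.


Double-lap factor = 2
Expected load = 67.3 * 2 = 134.6 kN

134.6


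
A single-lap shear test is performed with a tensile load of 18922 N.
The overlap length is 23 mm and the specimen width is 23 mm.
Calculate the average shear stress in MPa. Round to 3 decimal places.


Shear stress = F / (overlap * width)
= 18922 / (23 * 23)
= 18922 / 529
= 35.769 MPa

35.769


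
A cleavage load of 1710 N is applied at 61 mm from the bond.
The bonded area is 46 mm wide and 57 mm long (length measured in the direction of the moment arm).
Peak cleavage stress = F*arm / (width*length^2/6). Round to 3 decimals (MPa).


Moment = 1710 * 61 = 104310 N*mm
Section modulus = 46 * 3249 / 6 = 149454 / 6 mm^3
Stress = 104310 / (149454 / 6) = 625860 / 149454
= 4.188 MPa

4.188


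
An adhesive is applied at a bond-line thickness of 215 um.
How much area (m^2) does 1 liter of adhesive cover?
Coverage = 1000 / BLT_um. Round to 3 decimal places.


Coverage = 1000 / 215 = 4.651 m^2

4.651


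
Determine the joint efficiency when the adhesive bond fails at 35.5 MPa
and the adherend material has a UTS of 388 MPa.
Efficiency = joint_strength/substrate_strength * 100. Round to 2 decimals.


Joint efficiency = 35.5 / 388 * 100
= 9.15%

9.15


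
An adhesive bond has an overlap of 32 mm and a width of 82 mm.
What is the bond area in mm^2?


Bond area = overlap * width
= 32 * 82
= 2624 mm^2

2624


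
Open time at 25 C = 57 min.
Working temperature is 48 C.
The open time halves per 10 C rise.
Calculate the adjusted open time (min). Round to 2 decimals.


factor = 2^((48 - 25) / 10) = 4.9246
ot = 57 / 4.9246 = 11.57 min

11.57


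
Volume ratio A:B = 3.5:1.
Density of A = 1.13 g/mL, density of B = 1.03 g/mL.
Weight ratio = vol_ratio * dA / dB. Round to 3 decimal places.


Wt ratio = 3.5 * 1.13 / 1.03
= 3.840

3.840


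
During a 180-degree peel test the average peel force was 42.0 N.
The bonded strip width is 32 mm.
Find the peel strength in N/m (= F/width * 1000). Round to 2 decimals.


Peel strength = F/width * 1000
= 42.0 / 32 * 1000
= 1312.50 N/m

1312.50


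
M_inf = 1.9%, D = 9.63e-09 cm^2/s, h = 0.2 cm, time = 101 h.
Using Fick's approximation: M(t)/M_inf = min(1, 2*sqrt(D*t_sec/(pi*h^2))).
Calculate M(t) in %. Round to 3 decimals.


t = 363600 s
ratio = min(1, 2*sqrt(9.63e-09*363600/(pi*0.0400)))
= 0.333849
M(t) = 1.9 * 0.333849 = 0.634%

0.634


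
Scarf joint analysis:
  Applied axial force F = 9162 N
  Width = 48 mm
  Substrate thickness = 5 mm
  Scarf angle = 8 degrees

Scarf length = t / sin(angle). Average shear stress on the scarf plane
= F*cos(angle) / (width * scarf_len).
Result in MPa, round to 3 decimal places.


Scarf length = 5 / sin(8 deg) = 35.9265 mm
cos(8 deg) = 0.990268
Shear = 9162 * 0.990268 / (48 * 35.9265)
= 5.261 MPa

5.261


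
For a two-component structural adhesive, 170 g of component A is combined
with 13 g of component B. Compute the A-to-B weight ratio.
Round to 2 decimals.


Weight ratio A:B = 170 / 13
= 13.08

13.08


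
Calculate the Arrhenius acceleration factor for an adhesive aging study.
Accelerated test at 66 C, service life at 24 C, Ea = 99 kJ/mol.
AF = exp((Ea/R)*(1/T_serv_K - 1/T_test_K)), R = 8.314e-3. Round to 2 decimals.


T_test = 339.15 K, T_serv = 297.15 K
Ea/R = 99 / 0.008314 = 11907.63
AF = exp(11907.63 * (1/297.15 - 1/339.15))
= 142.96

142.96


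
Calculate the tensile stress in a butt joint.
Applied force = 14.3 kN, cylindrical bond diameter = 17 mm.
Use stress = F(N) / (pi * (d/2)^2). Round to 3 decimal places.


A = pi * 8.5^2 = 226.9801 mm^2
sigma = 14300.0 / 226.9801 = 63.001 MPa

63.001


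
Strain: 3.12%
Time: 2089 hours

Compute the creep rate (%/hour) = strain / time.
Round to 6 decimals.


Creep rate = 3.12 / 2089
= 0.001494 %/h

0.001494


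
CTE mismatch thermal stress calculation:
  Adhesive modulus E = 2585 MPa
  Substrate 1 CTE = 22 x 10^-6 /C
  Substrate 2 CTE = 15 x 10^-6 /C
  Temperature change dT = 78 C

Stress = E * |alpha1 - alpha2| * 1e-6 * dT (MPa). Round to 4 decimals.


delta_alpha = |22 - 15| = 7 x 10^-6/C
Stress = 2585 * 7e-6 * 78
= 1.4114 MPa

1.4114


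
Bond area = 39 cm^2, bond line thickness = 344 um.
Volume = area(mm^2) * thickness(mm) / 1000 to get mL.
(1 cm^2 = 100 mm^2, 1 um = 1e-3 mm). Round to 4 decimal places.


area_mm2 = 39 * 100 = 3900
blt_mm = 344 * 1e-3 = 0.344
vol_mm3 = 3900 * 0.344 = 1341.6
vol_mL = 1341.6 / 1000 = 1.3416 mL

1.3416


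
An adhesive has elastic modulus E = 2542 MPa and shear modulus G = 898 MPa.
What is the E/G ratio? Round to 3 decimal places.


E/G = 2542 / 898 = 2.831

2.831


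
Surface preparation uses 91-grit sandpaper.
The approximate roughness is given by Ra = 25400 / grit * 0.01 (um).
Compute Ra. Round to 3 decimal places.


Ra = 25400 / 91 * 0.01
= 254 / 91
= 2.791 um

2.791


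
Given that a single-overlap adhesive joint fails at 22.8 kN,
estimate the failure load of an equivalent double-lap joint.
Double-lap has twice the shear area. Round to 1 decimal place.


Double-lap factor = 2
Expected load = 22.8 * 2 = 45.6 kN

45.6


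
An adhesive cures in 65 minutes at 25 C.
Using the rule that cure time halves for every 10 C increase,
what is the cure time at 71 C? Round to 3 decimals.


Factor = 2^((71 - 25) / 10) = 24.2515
Cure time = 65 / 24.2515
= 2.680 minutes

2.680


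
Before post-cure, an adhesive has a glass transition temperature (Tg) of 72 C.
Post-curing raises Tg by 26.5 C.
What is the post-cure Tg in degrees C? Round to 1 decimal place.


Tg_post = Tg_base + delta_Tg
= 72 + 26.5
= 98.5 C

98.5


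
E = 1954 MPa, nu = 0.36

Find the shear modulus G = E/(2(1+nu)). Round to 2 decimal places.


G = 1954 / (2 * 1.36)
= 718.38 MPa

718.38


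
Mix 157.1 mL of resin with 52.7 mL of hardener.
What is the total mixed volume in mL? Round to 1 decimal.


Total = 157.1 + 52.7 = 209.8 mL

209.8


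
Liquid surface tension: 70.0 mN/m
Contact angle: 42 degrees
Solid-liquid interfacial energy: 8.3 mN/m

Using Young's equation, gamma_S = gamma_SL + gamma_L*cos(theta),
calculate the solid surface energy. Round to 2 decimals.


gamma_S = 8.3 + 70.0 * cos(42)
= 60.32 mN/m

60.32


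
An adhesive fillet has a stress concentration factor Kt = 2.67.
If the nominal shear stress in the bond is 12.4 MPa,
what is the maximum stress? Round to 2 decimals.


Max stress = 12.4 * 2.67 = 33.11 MPa

33.11


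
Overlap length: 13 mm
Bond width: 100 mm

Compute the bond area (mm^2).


Bond area = 13 * 100 = 1300 mm^2

1300


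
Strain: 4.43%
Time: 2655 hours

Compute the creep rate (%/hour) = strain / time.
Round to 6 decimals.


Creep rate = 4.43 / 2655
= 0.001669 %/h

0.001669


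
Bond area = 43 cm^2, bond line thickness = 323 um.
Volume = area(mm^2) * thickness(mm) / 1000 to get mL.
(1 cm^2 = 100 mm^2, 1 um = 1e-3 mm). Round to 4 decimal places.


area_mm2 = 43 * 100 = 4300
blt_mm = 323 * 1e-3 = 0.323
vol_mm3 = 4300 * 0.323 = 1388.9
vol_mL = 1388.9 / 1000 = 1.3889 mL

1.3889


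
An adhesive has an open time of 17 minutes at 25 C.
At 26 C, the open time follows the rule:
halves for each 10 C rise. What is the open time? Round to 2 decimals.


Factor = 2^((26-25)/10) = 1.0718
Open time = 17 / 1.0718 = 15.86 min

15.86


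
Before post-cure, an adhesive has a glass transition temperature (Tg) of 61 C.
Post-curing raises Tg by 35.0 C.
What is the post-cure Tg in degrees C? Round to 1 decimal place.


Tg_post = Tg_base + delta_Tg
= 61 + 35.0
= 96.0 C

96.0


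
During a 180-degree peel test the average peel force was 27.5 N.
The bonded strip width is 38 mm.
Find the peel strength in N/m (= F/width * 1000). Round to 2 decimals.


Peel strength = F/width * 1000
= 27.5 / 38 * 1000
= 723.68 N/m

723.68


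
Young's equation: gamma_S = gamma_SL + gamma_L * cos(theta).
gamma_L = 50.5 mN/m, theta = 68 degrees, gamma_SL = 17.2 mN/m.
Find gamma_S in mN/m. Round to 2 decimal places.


cos(68 deg) = 0.374607
gamma_S = 17.2 + 50.5 * 0.374607
= 36.12 mN/m

36.12


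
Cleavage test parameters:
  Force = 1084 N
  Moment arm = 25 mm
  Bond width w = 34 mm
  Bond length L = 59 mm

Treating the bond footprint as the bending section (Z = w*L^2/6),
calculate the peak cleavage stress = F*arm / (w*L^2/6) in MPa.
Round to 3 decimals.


M = 1084 * 25 = 27100 N*mm
Z = 34 * 59^2 / 6 = 118354 / 6 mm^3
sigma = M / Z = 6 * 27100 / 118354 = 162600 / 118354
= 1.374 MPa

1.374


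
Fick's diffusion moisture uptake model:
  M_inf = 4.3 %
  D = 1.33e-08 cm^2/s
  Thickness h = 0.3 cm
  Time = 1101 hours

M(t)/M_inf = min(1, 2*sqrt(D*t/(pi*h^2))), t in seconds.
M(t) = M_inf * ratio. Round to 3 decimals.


t_sec = 1101 * 3600 = 3963600
ratio = 2*sqrt(1.33e-08*3963600/(pi*0.3^2))
= min(1, 0.863584)
= 0.863584
M(t) = 4.3 * 0.863584 = 3.713 %

3.713


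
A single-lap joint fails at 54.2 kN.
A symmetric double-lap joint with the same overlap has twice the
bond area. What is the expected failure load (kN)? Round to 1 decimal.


Double-lap load = 2 * 54.2 = 108.4 kN

108.4


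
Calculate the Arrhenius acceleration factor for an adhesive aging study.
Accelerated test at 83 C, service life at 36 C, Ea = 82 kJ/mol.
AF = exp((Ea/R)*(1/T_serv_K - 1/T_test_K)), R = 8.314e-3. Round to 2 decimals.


T_test = 356.15 K, T_serv = 309.15 K
Ea/R = 82 / 0.008314 = 9862.88
AF = exp(9862.88 * (1/309.15 - 1/356.15))
= 67.37

67.37


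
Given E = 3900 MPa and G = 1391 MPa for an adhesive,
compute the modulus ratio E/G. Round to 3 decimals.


E/G ratio = 3900 / 1391 = 2.804

2.804


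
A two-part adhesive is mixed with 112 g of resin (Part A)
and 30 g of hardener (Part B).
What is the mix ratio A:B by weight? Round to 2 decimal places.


Mix ratio = mass_A / mass_B
= 112 / 30
= 3.73

3.73


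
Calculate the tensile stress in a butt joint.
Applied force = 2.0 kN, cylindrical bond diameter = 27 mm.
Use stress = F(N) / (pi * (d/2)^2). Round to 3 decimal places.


A = pi * 13.5^2 = 572.5553 mm^2
sigma = 2000.0 / 572.5553 = 3.493 MPa

3.493


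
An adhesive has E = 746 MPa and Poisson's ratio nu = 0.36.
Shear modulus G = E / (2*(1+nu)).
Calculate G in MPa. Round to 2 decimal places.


G = 746 / (2*(1+0.36))
= 746 / 2.72
= 274.26 MPa

274.26


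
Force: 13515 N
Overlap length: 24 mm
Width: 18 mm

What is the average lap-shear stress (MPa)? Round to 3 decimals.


Average shear stress = F / (overlap * width)
= 13515 / (24 * 18)
= 31.285 MPa

31.285


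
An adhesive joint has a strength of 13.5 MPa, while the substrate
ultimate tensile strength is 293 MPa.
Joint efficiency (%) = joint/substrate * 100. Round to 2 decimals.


Efficiency = 13.5 / 293 * 100
= 4.61%

4.61


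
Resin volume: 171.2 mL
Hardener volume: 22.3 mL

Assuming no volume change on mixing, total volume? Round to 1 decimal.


V_total = 171.2 + 22.3 = 193.5 mL

193.5


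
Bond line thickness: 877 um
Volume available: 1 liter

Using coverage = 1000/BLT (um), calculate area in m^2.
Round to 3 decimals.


1 L = 1e6 mm^3, thickness = 877 um = 0.877 mm
Area = 1e6 / 0.877 mm^2 = (1e6 / 0.877) / 1e6 m^2 = 1000 / 877 m^2
= 1.140 m^2

1.140


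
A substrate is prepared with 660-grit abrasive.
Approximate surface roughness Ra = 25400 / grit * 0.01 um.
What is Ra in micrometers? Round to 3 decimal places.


Ra = 25400 / 660 * 0.01 = 0.385 um

0.385


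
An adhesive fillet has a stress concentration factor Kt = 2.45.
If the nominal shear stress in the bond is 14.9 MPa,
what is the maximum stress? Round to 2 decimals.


Max stress = 14.9 * 2.45 = 36.51 MPa

36.51


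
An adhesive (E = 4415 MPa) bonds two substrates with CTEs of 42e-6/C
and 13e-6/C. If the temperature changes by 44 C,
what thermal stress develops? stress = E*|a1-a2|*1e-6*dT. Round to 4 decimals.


Stress = 4415 * |42 - 13| * 1e-6 * 44
= 5.6335 MPa

5.6335


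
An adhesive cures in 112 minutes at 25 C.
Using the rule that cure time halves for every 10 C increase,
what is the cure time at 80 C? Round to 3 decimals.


Factor = 2^((80 - 25) / 10) = 45.2548
Cure time = 112 / 45.2548
= 2.475 minutes

2.475


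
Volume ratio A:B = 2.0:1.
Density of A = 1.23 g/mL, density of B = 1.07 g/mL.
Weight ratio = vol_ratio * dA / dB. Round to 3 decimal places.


Wt ratio = 2.0 * 1.23 / 1.07
= 2.299

2.299


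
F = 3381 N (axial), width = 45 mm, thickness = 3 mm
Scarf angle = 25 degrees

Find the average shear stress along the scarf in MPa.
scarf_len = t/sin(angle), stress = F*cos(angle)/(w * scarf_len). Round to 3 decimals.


scarf_len = 3/sin(25 deg) = 7.0986
cos(25 deg) = 0.906308
stress = 3381*0.906308/(45*7.0986) = 9.593 MPa

9.593


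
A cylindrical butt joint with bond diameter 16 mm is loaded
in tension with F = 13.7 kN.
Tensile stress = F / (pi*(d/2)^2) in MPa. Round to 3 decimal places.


Area = pi * (16/2)^2 = 201.0619 mm^2
Stress = 13.7*1000 / 201.0619
= 68.138 MPa

68.138


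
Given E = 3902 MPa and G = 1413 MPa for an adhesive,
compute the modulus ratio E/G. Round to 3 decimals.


E/G ratio = 3902 / 1413 = 2.762

2.762


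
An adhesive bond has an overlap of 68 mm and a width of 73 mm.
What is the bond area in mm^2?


Bond area = overlap * width
= 68 * 73
= 4964 mm^2

4964


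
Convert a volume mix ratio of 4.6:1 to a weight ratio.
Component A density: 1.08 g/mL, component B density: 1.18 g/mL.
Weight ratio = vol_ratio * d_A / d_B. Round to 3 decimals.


= 4.6 * 1.08 / 1.18 = 4.210

4.210


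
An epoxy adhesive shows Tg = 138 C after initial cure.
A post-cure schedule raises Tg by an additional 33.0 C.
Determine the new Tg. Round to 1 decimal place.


New Tg = 138 + 33.0
= 171.0 C

171.0


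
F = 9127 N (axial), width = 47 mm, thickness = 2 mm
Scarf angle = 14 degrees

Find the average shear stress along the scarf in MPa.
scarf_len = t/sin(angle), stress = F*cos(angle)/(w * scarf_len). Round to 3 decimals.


scarf_len = 2/sin(14 deg) = 8.2671
cos(14 deg) = 0.970296
stress = 9127*0.970296/(47*8.2671) = 22.792 MPa

22.792


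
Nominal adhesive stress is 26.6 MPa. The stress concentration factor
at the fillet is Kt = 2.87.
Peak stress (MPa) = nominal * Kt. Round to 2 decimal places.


Peak = 26.6 * 2.87 = 76.34 MPa

76.34


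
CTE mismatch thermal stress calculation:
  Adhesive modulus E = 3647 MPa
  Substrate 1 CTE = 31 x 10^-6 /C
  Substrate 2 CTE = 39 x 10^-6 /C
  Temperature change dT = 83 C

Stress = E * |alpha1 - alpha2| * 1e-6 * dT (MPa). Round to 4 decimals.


delta_alpha = |31 - 39| = 8 x 10^-6/C
Stress = 3647 * 8e-6 * 83
= 2.4216 MPa

2.4216


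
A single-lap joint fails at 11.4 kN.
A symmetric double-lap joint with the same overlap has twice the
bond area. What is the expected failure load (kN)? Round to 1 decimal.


Double-lap load = 2 * 11.4 = 22.8 kN

22.8


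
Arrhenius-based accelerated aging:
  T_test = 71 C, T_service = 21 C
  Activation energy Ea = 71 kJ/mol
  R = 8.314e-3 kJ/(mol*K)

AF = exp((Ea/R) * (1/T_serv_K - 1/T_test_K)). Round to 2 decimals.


T_test_K = 344.15, T_serv_K = 294.15
AF = exp((71/8.314e-3) * (1/294.15 - 1/344.15))
= 67.89

67.89


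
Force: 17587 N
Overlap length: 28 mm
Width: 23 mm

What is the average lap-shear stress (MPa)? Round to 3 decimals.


Average shear stress = F / (overlap * width)
= 17587 / (28 * 23)
= 27.309 MPa

27.309


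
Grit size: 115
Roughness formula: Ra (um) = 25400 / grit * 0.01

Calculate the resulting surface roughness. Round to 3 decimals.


Ra = 25400 / 115 * 0.01
= 2.209 um

2.209


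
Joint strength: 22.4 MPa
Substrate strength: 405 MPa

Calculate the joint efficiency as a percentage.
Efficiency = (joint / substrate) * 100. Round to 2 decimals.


Efficiency = (22.4 / 405) * 100 = 5.53%

5.53


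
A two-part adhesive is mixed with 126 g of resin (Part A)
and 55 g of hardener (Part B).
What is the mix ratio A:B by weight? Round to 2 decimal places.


Mix ratio = mass_A / mass_B
= 126 / 55
= 2.29

2.29


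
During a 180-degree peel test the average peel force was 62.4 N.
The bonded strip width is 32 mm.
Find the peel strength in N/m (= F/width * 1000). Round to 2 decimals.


Peel strength = F/width * 1000
= 62.4 / 32 * 1000
= 1950.00 N/m

1950.00


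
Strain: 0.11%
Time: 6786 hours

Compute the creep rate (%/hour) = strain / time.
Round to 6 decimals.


Creep rate = 0.11 / 6786
= 0.000016 %/h

0.000016


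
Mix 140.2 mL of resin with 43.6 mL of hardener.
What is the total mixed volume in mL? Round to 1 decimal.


Total = 140.2 + 43.6 = 183.8 mL

183.8


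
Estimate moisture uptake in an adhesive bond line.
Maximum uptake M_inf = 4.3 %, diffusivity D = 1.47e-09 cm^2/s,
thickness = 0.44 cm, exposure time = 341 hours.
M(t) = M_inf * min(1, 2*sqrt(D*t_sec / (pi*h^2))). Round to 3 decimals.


Convert time: 341 h = 1227600 s
ratio = min(1, 2*sqrt(1.47e-09*1227600/(pi*0.44^2)))
= 0.108941
M(t) = 4.3 * 0.108941 = 0.468%

0.468


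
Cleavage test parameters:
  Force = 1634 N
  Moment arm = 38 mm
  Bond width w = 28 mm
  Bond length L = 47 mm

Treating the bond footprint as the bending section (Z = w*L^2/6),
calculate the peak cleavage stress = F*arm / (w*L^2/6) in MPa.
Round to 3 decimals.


M = 1634 * 38 = 62092 N*mm
Z = 28 * 47^2 / 6 = 61852 / 6 mm^3
sigma = M / Z = 6 * 62092 / 61852 = 372552 / 61852
= 6.023 MPa

6.023


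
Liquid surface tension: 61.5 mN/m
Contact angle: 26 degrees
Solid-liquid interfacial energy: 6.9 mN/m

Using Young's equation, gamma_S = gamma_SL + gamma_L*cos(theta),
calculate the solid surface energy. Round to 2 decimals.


gamma_S = 6.9 + 61.5 * cos(26)
= 62.18 mN/m

62.18


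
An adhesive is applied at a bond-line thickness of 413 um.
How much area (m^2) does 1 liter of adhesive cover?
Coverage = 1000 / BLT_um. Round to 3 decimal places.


Coverage = 1000 / 413 = 2.421 m^2

2.421


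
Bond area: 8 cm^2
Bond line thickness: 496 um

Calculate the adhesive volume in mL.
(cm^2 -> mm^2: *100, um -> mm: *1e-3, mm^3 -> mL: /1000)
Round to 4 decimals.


V = 8*100 * 496*1e-3 / 1000
= 0.3968 mL

0.3968


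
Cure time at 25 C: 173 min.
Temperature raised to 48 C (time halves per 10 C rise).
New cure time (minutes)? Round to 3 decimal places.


Acceleration factor = 2^(23/10) = 4.9246
New time = 173 / 4.9246 = 35.130 min

35.130


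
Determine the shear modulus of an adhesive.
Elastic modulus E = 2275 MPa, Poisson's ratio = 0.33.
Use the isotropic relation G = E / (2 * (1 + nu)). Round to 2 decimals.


G = 2275 / (2*(1+0.33)) = 2275 / 2.66
= 855.26 MPa

855.26


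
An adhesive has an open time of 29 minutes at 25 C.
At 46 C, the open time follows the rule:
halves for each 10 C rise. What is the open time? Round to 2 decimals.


Factor = 2^((46-25)/10) = 4.2871
Open time = 29 / 4.2871 = 6.76 min

6.76


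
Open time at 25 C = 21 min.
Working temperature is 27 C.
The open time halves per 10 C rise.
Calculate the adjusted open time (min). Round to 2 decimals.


factor = 2^((27 - 25) / 10) = 1.1487
ot = 21 / 1.1487 = 18.28 min

18.28


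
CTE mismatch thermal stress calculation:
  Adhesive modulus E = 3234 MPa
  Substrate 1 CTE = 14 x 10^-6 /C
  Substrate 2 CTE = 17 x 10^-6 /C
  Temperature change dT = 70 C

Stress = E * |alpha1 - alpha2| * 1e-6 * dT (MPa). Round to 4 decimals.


delta_alpha = |14 - 17| = 3 x 10^-6/C
Stress = 3234 * 3e-6 * 70
= 0.6791 MPa

0.6791


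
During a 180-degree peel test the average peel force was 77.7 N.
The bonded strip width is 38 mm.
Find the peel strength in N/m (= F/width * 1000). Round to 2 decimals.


Peel strength = F/width * 1000
= 77.7 / 38 * 1000
= 2044.74 N/m

2044.74
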